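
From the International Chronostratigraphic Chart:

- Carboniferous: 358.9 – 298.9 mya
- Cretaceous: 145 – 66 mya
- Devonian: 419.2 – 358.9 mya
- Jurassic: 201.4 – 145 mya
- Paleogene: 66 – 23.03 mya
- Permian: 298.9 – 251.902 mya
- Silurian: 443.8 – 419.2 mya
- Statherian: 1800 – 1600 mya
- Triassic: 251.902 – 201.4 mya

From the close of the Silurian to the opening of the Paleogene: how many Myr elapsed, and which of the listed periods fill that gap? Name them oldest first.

End of Silurian = 419.2 Ma; start of Paleogene = 66 Ma.
Gap = 419.2 − 66 = 353.2 Myr.
Periods wholly inside 419.2–66 Ma: Devonian (419.2–358.9), Carboniferous (358.9–298.9), Permian (298.9–251.902), Triassic (251.902–201.4), Jurassic (201.4–145), Cretaceous (145–66).

353.2 million years; Devonian, Carboniferous, Permian, Triassic, Jurassic, Cretaceous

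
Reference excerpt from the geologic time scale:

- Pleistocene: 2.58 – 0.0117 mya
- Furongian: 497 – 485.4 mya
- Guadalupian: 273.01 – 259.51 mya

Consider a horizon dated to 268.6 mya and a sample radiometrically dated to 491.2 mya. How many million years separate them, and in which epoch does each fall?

Elapsed time: 491.2 − 268.6 = 222.6 Myr.
268.6 Ma lies within 273.01–259.51 Ma: Guadalupian.
491.2 Ma lies within 497–485.4 Ma: Furongian.

222.6 million years apart; the first in the Guadalupian, the second in the Furongian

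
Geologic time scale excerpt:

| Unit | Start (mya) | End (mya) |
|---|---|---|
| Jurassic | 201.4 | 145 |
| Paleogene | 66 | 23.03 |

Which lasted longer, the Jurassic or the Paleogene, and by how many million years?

Jurassic, by 13.43 million years

Jurassic: 201.4 − 145 = 56.4 Myr.
Paleogene: 66 − 23.03 = 42.97 Myr.
Difference: 56.4 − 42.97 = 13.43 Myr, so the Jurassic was longer.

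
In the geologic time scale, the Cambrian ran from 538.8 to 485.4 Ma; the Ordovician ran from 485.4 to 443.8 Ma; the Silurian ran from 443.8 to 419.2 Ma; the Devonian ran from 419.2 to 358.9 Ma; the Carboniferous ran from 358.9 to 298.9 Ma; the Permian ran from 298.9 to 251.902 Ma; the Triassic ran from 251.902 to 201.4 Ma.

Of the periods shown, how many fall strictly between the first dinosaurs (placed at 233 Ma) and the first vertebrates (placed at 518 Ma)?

5

The older date is 518 Ma and the younger is 233 Ma.
Periods with start < 518 and end > 233 Ma: Ordovician (485.4–443.8), Silurian (443.8–419.2), Devonian (419.2–358.9), Carboniferous (358.9–298.9), Permian (298.9–251.902).
That is 5 complete periods.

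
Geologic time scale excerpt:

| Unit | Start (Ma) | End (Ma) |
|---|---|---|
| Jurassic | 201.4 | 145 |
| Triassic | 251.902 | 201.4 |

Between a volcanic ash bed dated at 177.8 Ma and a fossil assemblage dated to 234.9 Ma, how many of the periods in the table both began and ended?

Checking each listed span, none has both start < 234.9 Ma and end > 177.8 Ma — every period straddles one of the two dates or lies outside them — so the count is 0.

0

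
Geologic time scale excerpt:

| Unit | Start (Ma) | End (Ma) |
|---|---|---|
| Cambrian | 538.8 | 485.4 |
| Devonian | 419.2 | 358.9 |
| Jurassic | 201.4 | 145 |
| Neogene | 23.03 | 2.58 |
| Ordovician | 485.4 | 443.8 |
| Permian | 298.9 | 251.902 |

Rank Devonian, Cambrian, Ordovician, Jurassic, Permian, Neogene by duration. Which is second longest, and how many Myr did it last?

Jurassic, 56.4 million years

Start − end for each: Devonian 419.2 − 358.9 = 60.3; Cambrian 538.8 − 485.4 = 53.4; Ordovician 485.4 − 443.8 = 41.6; Jurassic 201.4 − 145 = 56.4; Permian 298.9 − 251.902 = 46.998; Neogene 23.03 − 2.58 = 20.45.
Ranking these from longest: Devonian > Jurassic > Cambrian > Permian > Ordovician > Neogene.
Position 2 in that ranking is Jurassic, which lasted 56.4 Myr.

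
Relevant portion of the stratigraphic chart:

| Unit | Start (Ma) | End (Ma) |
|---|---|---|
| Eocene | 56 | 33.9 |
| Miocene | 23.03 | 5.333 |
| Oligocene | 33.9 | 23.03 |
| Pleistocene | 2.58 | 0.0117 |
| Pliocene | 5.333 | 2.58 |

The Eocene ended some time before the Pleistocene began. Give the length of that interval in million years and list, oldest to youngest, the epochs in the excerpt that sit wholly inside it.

The Eocene closes at 33.9 Ma and the Pleistocene opens at 2.58 Ma, so the interval is 33.9 − 2.58 = 31.32 Myr.
An epoch fits inside if it starts at or after 33.9 Ma and ends at or before 2.58 Ma; oldest first that gives Oligocene, Miocene, Pliocene.

31.32 million years; Oligocene, Miocene, Pliocene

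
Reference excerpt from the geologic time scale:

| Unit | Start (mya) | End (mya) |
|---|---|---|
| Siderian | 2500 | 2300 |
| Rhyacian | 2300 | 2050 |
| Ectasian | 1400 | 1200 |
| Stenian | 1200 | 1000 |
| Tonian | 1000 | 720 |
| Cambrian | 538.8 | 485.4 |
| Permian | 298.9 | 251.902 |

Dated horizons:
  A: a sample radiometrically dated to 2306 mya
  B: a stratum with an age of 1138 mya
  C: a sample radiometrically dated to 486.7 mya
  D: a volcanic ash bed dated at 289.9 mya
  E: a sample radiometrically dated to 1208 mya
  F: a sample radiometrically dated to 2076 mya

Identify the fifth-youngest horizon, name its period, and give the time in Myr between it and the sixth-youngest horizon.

Smaller Ma means younger, so youngest first: D 289.9 < C 486.7 < B 1138 < E 1208 < F 2076 < A 2306.
Counting 5 along gives F (2076 Ma); the excerpt puts that inside the Rhyacian, 2300–2050 Ma.
Next in line is A (2306 Ma), and 2306 − 2076 = 230 Myr.

F, in the Rhyacian; 230 million years to A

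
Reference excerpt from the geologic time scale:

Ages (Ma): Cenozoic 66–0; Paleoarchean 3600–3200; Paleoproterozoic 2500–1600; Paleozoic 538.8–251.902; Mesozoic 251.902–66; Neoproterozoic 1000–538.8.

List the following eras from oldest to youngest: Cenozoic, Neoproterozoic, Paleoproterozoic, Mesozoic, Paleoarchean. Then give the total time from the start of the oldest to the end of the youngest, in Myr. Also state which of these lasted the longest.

Paleoarchean → Paleoproterozoic → Neoproterozoic → Mesozoic → Cenozoic; total span 3600 Myr; longest is Paleoproterozoic

Start ages (Ma): Paleoarchean 3600, Paleoproterozoic 2500, Neoproterozoic 1000, Mesozoic 251.902, Cenozoic 66.
Ordered oldest to youngest: Paleoarchean, Paleoproterozoic, Neoproterozoic, Mesozoic, Cenozoic.
Span = 3600 − 0 = 3600 Myr.
Durations: Paleoproterozoic 900, Cenozoic 66, Neoproterozoic 461.2, Paleoarchean 400, Mesozoic 185.902 → longest is Paleoproterozoic (900 Myr).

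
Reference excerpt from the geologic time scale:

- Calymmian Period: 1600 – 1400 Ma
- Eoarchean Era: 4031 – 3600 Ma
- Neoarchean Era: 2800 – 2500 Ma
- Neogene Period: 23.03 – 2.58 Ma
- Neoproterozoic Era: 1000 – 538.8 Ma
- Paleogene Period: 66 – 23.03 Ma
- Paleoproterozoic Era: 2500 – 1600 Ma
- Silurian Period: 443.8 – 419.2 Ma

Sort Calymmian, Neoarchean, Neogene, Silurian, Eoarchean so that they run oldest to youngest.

The oldest of these is Eoarchean (starts 4031 Ma) and the youngest is Neogene (ends 2.58 Ma).
In between, by decreasing start age: Neoarchean (2800), Calymmian (1600), Silurian (443.8).

Eoarchean → Neoarchean → Calymmian → Silurian → Neogene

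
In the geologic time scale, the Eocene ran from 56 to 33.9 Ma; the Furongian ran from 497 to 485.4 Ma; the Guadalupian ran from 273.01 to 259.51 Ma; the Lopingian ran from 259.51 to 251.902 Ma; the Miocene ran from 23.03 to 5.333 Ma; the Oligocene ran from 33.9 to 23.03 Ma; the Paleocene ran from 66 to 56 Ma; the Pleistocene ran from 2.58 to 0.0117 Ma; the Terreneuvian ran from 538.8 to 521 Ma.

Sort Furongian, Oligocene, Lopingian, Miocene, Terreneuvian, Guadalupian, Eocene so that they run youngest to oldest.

Miocene, then Oligocene, then Eocene, then Lopingian, then Guadalupian, then Furongian, then Terreneuvian

The oldest of these is Terreneuvian (starts 538.8 Ma) and the youngest is Miocene (ends 5.333 Ma).
In between, by decreasing start age: Furongian (497), Guadalupian (273.01), Lopingian (259.51), Eocene (56), Oligocene (33.9).
Listing youngest first means reversing that sequence.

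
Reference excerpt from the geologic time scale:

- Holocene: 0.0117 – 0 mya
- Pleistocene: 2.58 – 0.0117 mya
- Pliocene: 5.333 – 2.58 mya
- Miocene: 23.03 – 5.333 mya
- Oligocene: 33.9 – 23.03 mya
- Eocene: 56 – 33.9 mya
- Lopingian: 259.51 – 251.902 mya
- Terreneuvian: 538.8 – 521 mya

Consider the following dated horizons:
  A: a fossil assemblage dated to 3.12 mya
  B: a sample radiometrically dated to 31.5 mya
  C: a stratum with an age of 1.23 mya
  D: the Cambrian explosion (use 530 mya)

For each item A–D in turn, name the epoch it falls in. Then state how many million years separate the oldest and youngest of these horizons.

A — Pliocene; B — Oligocene; C — Pleistocene; D — Terreneuvian; span 528.77 million years

A: 3.12 Ma lies in 5.333–2.58 Ma, so Pliocene.
B: 31.5 Ma lies in 33.9–23.03 Ma, so Oligocene.
C: 1.23 Ma lies in 2.58–0.0117 Ma, so Pleistocene.
D: 530 Ma lies in 538.8–521 Ma, so Terreneuvian.
Oldest = 530 Ma, youngest = 1.23 Ma → span 528.77 Myr.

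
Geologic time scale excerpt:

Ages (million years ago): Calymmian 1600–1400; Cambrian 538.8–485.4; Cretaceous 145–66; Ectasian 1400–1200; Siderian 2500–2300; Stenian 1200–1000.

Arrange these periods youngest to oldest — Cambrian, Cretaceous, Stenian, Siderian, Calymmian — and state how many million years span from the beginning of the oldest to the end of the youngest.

Cretaceous, Cambrian, Stenian, Calymmian, Siderian; total span 2434 Myr

Start ages (Ma): Siderian 2500, Calymmian 1600, Stenian 1200, Cambrian 538.8, Cretaceous 145.
Ordered youngest to oldest: Cretaceous, Cambrian, Stenian, Calymmian, Siderian.
Span = 2500 − 66 = 2434 Myr.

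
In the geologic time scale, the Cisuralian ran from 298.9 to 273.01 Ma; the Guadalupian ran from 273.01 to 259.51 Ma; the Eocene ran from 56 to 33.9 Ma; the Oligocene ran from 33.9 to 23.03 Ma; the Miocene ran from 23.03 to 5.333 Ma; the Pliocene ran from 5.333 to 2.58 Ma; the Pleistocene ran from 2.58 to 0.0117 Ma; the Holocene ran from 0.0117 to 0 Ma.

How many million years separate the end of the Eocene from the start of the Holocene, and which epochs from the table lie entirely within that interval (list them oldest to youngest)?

End of Eocene = 33.9 Ma; start of Holocene = 0.0117 Ma.
Gap = 33.9 − 0.0117 = 33.8883 Myr.
Epochs wholly inside 33.9–0.0117 Ma: Oligocene (33.9–23.03), Miocene (23.03–5.333), Pliocene (5.333–2.58), Pleistocene (2.58–0.0117).

33.8883 million years; Oligocene, Miocene, Pliocene, Pleistocene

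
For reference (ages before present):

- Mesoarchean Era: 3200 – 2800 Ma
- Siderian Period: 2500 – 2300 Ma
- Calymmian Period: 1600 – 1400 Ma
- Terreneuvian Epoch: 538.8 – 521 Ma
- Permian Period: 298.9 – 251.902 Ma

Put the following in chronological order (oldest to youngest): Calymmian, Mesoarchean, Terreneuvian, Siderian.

Mesoarchean, then Siderian, then Calymmian, then Terreneuvian

Read off each span (Ma): Calymmian 1600–1400; Mesoarchean 3200–2800; Terreneuvian 538.8–521; Siderian 2500–2300.
Larger Ma is older, so oldest→youngest is Mesoarchean, Siderian, Calymmian, Terreneuvian.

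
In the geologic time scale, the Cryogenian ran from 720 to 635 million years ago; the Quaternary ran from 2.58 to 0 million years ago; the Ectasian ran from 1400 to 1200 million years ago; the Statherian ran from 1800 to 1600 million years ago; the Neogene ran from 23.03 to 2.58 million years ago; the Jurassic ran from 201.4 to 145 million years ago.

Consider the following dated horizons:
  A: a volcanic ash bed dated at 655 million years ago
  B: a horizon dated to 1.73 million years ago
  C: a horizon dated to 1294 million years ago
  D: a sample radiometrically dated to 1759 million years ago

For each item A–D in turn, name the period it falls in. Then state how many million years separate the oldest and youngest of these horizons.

Match each age against the start–end ranges in the excerpt: A = 655 Ma → Cryogenian (720–635); B = 1.73 Ma → Quaternary (2.58–0); C = 1294 Ma → Ectasian (1400–1200); D = 1759 Ma → Statherian (1800–1600).
The largest age is 1759 Ma and the smallest is 1.73 Ma; their difference is 1757.27 Myr.

A — Cryogenian; B — Quaternary; C — Ectasian; D — Statherian; span 1757.27 million years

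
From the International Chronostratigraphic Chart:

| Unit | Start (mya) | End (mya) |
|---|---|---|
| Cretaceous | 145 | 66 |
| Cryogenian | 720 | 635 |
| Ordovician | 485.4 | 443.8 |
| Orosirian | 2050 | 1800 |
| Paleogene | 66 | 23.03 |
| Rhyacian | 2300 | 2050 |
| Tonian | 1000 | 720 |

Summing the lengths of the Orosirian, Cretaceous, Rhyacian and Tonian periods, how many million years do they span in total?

Each duration: Orosirian = 250; Cretaceous = 79; Rhyacian = 250; Tonian = 280.
Sum: 250 + 79 + 250 + 280 = 859 Myr.

859 million years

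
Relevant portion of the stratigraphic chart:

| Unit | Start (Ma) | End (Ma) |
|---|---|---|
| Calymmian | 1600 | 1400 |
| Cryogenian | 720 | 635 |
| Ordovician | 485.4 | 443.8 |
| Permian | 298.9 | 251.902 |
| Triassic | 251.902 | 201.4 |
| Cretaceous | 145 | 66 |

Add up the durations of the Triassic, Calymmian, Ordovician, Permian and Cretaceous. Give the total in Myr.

Each duration: Triassic = 50.502; Calymmian = 200; Ordovician = 41.6; Permian = 46.998; Cretaceous = 79.
Sum: 50.502 + 200 + 41.6 + 46.998 + 79 = 418.1 Myr.

418.1 million years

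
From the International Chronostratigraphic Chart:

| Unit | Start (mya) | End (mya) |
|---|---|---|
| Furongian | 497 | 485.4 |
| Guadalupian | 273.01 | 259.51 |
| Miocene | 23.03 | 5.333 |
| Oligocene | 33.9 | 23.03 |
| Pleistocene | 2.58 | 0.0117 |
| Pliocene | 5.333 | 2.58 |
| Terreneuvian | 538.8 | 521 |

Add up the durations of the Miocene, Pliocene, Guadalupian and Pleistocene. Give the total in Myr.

36.5183 million years

Duration is start − end for each: (23.03 − 5.333) + (5.333 − 2.58) + (273.01 − 259.51) + (2.58 − 0.0117).
That is 17.697 + 2.753 + 13.5 + 2.5683, which totals 36.5183 million years.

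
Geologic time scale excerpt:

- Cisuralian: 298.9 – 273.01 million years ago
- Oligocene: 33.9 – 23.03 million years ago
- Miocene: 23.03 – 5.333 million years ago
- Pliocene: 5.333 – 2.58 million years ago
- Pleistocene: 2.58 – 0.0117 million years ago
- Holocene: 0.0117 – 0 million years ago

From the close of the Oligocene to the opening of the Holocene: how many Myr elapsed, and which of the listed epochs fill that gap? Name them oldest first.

End of Oligocene = 23.03 Ma; start of Holocene = 0.0117 Ma.
Gap = 23.03 − 0.0117 = 23.0183 Myr.
Epochs wholly inside 23.03–0.0117 Ma: Miocene (23.03–5.333), Pliocene (5.333–2.58), Pleistocene (2.58–0.0117).

23.0183 million years; Miocene, Pliocene, Pleistocene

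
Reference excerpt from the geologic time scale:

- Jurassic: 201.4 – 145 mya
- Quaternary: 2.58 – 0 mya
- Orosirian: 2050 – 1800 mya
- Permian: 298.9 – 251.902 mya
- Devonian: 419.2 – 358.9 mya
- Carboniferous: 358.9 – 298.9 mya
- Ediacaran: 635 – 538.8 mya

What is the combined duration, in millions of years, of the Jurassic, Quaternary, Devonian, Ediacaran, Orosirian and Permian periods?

512.478 million years

Duration is start − end for each: (201.4 − 145) + (2.58 − 0) + (419.2 − 358.9) + (635 − 538.8) + (2050 − 1800) + (298.9 − 251.902).
That is 56.4 + 2.58 + 60.3 + 96.2 + 250 + 46.998, which totals 512.478 million years.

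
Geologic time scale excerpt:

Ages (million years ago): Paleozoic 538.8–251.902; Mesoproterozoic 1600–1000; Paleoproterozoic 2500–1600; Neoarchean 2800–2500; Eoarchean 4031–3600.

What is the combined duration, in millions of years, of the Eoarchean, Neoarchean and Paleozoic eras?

Duration is start − end for each: (4031 − 3600) + (2800 − 2500) + (538.8 − 251.902).
That is 431 + 300 + 286.898, which totals 1017.898 million years.

1017.898 million years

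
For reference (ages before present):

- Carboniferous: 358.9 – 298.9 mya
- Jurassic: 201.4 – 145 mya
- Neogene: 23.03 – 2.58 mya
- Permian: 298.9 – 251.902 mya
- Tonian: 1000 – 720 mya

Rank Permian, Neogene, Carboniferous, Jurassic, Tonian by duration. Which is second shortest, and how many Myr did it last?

Start − end for each: Permian 298.9 − 251.902 = 46.998; Neogene 23.03 − 2.58 = 20.45; Carboniferous 358.9 − 298.9 = 60; Jurassic 201.4 − 145 = 56.4; Tonian 1000 − 720 = 280.
Ranking these from shortest: Neogene < Permian < Jurassic < Carboniferous < Tonian.
Position 2 in that ranking is Permian, which lasted 46.998 Myr.

Permian, 46.998 million years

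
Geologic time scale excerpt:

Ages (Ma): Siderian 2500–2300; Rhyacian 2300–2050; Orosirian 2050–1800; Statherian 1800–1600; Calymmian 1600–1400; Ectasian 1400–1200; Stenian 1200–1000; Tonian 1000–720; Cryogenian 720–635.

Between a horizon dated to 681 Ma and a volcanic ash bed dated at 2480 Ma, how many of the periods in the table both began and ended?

2480 Ma sits inside the Siderian (2500–2300) and 681 Ma inside the Cryogenian (720–635); neither of those is wholly between the two dates.
The listed periods lying completely between them are Rhyacian, Orosirian, Statherian, Calymmian, Ectasian, Stenian, Tonian — 7 in all.

7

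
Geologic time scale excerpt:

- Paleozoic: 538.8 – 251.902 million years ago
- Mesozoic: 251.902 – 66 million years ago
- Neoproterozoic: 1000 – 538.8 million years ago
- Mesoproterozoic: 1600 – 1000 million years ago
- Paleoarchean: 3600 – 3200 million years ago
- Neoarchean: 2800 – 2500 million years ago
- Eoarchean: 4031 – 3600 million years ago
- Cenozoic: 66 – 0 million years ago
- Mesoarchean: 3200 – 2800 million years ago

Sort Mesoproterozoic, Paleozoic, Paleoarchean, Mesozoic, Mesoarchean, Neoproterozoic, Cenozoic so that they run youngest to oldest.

Cenozoic → Mesozoic → Paleozoic → Neoproterozoic → Mesoproterozoic → Mesoarchean → Paleoarchean

Read off each span (Ma): Mesoproterozoic 1600–1000; Paleozoic 538.8–251.902; Paleoarchean 3600–3200; Mesozoic 251.902–66; Mesoarchean 3200–2800; Neoproterozoic 1000–538.8; Cenozoic 66–0.
Larger Ma is older, so oldest→youngest is Paleoarchean, Mesoarchean, Mesoproterozoic, Neoproterozoic, Paleozoic, Mesozoic, Cenozoic; reverse it for youngest→oldest.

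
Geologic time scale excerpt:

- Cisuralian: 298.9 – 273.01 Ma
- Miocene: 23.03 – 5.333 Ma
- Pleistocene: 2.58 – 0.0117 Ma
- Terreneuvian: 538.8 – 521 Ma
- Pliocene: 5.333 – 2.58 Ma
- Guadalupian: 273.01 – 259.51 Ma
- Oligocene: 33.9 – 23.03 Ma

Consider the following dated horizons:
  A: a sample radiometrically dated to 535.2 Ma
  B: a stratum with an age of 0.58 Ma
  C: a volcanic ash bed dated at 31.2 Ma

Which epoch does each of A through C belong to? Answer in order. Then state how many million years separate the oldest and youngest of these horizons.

A — Terreneuvian; B — Pleistocene; C — Oligocene; span 534.62 million years

A: 535.2 Ma lies in 538.8–521 Ma, so Terreneuvian.
B: 0.58 Ma lies in 2.58–0.0117 Ma, so Pleistocene.
C: 31.2 Ma lies in 33.9–23.03 Ma, so Oligocene.
Oldest = 535.2 Ma, youngest = 0.58 Ma → span 534.62 Myr.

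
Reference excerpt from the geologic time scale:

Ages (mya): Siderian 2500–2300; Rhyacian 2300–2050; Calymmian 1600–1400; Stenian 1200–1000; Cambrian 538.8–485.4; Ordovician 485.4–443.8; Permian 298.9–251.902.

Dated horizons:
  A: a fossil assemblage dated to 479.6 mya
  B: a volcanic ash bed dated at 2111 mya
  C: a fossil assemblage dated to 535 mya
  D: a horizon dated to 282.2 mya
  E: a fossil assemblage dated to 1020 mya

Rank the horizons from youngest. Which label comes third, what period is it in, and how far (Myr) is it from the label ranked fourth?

C, in the Cambrian; 485 million years to E

Sorted youngest-first by Ma: D (282.2), A (479.6), C (535), E (1020), B (2111).
The third youngest is C at 535 Ma, which lies in 538.8–485.4 Ma: the Cambrian.
The fourth youngest is E at 1020 Ma; separation = |535 − 1020| = 485 Myr.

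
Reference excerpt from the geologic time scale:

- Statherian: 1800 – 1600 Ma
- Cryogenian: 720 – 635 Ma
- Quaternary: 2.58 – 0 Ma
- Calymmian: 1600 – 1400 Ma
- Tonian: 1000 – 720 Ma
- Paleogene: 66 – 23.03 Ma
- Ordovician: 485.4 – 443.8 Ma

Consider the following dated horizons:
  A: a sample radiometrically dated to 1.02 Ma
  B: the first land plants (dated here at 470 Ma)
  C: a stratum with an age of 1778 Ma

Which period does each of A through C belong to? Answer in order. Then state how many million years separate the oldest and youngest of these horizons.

A — Quaternary; B — Ordovician; C — Statherian; span 1776.98 million years

A: 1.02 Ma lies in 2.58–0 Ma, so Quaternary.
B: 470 Ma lies in 485.4–443.8 Ma, so Ordovician.
C: 1778 Ma lies in 1800–1600 Ma, so Statherian.
Oldest = 1778 Ma, youngest = 1.02 Ma → span 1776.98 Myr.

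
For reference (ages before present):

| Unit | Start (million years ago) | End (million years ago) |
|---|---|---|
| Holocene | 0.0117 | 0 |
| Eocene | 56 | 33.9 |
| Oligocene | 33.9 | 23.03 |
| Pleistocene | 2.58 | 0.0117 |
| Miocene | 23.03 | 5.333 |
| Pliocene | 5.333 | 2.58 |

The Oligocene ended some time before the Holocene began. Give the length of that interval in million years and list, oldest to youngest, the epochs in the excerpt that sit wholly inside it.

End of Oligocene = 23.03 Ma; start of Holocene = 0.0117 Ma.
Gap = 23.03 − 0.0117 = 23.0183 Myr.
Epochs wholly inside 23.03–0.0117 Ma: Miocene (23.03–5.333), Pliocene (5.333–2.58), Pleistocene (2.58–0.0117).

23.0183 million years; Miocene, Pliocene, Pleistocene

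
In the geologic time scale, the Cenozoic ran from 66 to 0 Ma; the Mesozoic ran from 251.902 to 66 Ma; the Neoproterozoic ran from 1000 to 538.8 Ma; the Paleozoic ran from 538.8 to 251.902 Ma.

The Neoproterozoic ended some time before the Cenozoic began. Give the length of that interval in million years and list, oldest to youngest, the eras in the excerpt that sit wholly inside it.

End of Neoproterozoic = 538.8 Ma; start of Cenozoic = 66 Ma.
Gap = 538.8 − 66 = 472.8 Myr.
Eras wholly inside 538.8–66 Ma: Paleozoic (538.8–251.902), Mesozoic (251.902–66).

472.8 million years; Paleozoic, Mesozoic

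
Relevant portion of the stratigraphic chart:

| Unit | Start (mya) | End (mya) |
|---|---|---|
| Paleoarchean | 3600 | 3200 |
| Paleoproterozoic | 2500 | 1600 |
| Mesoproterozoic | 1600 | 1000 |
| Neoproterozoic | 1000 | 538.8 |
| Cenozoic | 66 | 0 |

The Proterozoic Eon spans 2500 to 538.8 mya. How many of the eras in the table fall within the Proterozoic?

Eras inside 2500–538.8 Ma: Paleoproterozoic, Mesoproterozoic, Neoproterozoic — 3 in total.

3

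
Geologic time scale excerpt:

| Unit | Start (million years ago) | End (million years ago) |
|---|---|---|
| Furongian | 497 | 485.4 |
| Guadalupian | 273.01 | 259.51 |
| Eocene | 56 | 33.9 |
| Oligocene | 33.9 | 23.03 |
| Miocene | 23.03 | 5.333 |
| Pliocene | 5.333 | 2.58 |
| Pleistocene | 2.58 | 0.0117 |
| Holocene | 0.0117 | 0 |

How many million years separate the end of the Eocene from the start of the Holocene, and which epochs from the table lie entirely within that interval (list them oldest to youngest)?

33.8883 million years; Oligocene, Miocene, Pliocene, Pleistocene

End of Eocene = 33.9 Ma; start of Holocene = 0.0117 Ma.
Gap = 33.9 − 0.0117 = 33.8883 Myr.
Epochs wholly inside 33.9–0.0117 Ma: Oligocene (33.9–23.03), Miocene (23.03–5.333), Pliocene (5.333–2.58), Pleistocene (2.58–0.0117).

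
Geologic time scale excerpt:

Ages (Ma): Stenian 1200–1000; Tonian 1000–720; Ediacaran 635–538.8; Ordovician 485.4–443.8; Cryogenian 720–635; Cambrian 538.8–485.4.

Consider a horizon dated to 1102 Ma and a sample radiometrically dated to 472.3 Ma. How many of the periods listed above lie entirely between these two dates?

4

The older date is 1102 Ma and the younger is 472.3 Ma.
Periods with start < 1102 and end > 472.3 Ma: Tonian (1000–720), Cryogenian (720–635), Ediacaran (635–538.8), Cambrian (538.8–485.4).
That is 4 complete periods.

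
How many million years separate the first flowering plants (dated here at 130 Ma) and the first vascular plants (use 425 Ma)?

295 million years

425 − 130 = 295 million years.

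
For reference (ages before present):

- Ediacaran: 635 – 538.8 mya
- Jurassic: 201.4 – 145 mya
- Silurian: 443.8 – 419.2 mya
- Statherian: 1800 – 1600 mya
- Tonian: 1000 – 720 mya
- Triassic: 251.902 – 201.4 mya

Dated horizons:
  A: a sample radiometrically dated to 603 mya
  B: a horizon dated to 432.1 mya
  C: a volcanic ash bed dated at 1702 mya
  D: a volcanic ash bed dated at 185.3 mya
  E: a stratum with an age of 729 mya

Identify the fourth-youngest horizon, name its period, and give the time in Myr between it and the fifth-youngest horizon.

Sorted youngest-first by Ma: D (185.3), B (432.1), A (603), E (729), C (1702).
The fourth youngest is E at 729 Ma, which lies in 1000–720 Ma: the Tonian.
The fifth youngest is C at 1702 Ma; separation = |729 − 1702| = 973 Myr.

E, in the Tonian; 973 million years to C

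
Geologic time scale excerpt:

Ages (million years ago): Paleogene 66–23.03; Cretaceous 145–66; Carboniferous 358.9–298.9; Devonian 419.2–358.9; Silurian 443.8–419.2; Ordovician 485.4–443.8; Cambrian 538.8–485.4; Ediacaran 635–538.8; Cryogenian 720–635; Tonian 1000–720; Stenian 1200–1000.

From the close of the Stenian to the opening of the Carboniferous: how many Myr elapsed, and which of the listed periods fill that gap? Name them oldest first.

The Stenian closes at 1000 Ma and the Carboniferous opens at 358.9 Ma, so the interval is 1000 − 358.9 = 641.1 Myr.
A period fits inside if it starts at or after 1000 Ma and ends at or before 358.9 Ma; oldest first that gives Tonian, Cryogenian, Ediacaran, Cambrian, Ordovician, Silurian, Devonian.

641.1 million years; Tonian, Cryogenian, Ediacaran, Cambrian, Ordovician, Silurian, Devonian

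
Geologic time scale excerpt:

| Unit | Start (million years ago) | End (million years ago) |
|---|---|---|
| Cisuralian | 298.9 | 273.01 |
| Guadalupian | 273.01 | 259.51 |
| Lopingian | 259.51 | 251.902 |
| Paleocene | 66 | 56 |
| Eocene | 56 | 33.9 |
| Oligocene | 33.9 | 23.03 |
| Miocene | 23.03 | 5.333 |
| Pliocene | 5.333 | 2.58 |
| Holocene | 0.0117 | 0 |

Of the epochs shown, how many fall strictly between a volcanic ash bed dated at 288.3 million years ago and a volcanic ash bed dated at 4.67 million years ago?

The older date is 288.3 Ma and the younger is 4.67 Ma.
Epochs with start < 288.3 and end > 4.67 Ma: Guadalupian (273.01–259.51), Lopingian (259.51–251.902), Paleocene (66–56), Eocene (56–33.9), Oligocene (33.9–23.03), Miocene (23.03–5.333).
That is 6 complete epochs.

6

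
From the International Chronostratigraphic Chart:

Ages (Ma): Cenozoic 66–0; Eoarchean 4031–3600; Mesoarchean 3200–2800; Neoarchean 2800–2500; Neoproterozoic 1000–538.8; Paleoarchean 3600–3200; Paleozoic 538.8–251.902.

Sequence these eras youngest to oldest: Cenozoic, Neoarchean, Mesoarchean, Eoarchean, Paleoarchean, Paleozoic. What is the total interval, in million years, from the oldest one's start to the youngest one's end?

From the excerpt: Cenozoic 66–0; Neoarchean 2800–2500; Mesoarchean 3200–2800; Eoarchean 4031–3600; Paleoarchean 3600–3200; Paleozoic 538.8–251.902 (Ma).
Larger Ma is earlier, so the oldest is Eoarchean and the youngest is Cenozoic; youngest to oldest: Cenozoic, Paleozoic, Neoarchean, Mesoarchean, Paleoarchean, Eoarchean.
Oldest start 4031 minus youngest end 0 gives 4031 Myr overall.

Cenozoic, Paleozoic, Neoarchean, Mesoarchean, Paleoarchean, Eoarchean; total span 4031 Myr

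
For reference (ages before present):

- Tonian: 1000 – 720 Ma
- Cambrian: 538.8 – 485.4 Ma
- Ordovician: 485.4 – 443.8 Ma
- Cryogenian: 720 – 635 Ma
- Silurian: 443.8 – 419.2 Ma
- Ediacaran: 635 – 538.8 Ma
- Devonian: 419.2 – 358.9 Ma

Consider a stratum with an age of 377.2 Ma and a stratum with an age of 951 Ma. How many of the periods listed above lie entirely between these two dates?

951 Ma sits inside the Tonian (1000–720) and 377.2 Ma inside the Devonian (419.2–358.9); neither of those is wholly between the two dates.
The listed periods lying completely between them are Cryogenian, Ediacaran, Cambrian, Ordovician, Silurian — 5 in all.

5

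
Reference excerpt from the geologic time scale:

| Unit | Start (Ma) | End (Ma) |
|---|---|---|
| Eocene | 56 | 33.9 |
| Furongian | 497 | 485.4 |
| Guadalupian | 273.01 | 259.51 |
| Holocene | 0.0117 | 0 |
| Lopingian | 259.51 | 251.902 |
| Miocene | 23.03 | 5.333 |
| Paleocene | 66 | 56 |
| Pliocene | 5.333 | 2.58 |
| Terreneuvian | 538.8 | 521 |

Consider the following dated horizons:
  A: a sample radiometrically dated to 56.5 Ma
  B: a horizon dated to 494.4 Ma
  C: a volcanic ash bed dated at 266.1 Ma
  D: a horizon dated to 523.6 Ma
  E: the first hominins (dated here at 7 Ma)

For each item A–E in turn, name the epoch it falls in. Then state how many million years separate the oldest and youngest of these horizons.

A: 56.5 Ma lies in 66–56 Ma, so Paleocene.
B: 494.4 Ma lies in 497–485.4 Ma, so Furongian.
C: 266.1 Ma lies in 273.01–259.51 Ma, so Guadalupian.
D: 523.6 Ma lies in 538.8–521 Ma, so Terreneuvian.
E: 7 Ma lies in 23.03–5.333 Ma, so Miocene.
Oldest = 523.6 Ma, youngest = 7 Ma → span 516.6 Myr.

A — Paleocene; B — Furongian; C — Guadalupian; D — Terreneuvian; E — Miocene; span 516.6 million years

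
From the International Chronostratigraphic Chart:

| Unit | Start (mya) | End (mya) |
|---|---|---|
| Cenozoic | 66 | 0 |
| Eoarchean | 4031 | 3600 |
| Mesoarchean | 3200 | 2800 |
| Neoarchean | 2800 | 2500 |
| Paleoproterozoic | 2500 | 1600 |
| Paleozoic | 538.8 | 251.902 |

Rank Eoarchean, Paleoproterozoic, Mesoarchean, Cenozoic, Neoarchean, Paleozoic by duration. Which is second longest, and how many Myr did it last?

Start − end for each: Eoarchean 4031 − 3600 = 431; Paleoproterozoic 2500 − 1600 = 900; Mesoarchean 3200 − 2800 = 400; Cenozoic 66 − 0 = 66; Neoarchean 2800 − 2500 = 300; Paleozoic 538.8 − 251.902 = 286.898.
Ranking these from longest: Paleoproterozoic > Eoarchean > Mesoarchean > Neoarchean > Paleozoic > Cenozoic.
Position 2 in that ranking is Eoarchean, which lasted 431 Myr.

Eoarchean, 431 million years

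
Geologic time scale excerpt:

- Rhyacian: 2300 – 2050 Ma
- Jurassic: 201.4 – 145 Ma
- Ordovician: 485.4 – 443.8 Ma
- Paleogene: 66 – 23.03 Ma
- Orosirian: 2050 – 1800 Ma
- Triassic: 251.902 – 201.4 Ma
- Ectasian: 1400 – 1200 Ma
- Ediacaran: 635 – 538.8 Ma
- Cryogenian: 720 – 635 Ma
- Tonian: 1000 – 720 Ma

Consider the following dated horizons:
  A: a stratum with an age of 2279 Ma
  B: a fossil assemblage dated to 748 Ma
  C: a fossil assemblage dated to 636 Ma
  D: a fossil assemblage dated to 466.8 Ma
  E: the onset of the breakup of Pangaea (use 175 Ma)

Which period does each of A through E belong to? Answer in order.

Match each age against the start–end ranges in the excerpt: A = 2279 Ma → Rhyacian (2300–2050); B = 748 Ma → Tonian (1000–720); C = 636 Ma → Cryogenian (720–635); D = 466.8 Ma → Ordovician (485.4–443.8); E = 175 Ma → Jurassic (201.4–145).

A — Rhyacian; B — Tonian; C — Cryogenian; D — Ordovician; E — Jurassic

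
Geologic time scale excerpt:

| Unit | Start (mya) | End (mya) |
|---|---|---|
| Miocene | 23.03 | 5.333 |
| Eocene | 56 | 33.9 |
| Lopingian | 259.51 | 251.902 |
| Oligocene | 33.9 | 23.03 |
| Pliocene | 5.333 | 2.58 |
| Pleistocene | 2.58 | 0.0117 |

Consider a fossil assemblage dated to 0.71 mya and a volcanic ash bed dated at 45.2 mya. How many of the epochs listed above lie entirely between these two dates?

3

The older date is 45.2 Ma and the younger is 0.71 Ma.
Epochs with start < 45.2 and end > 0.71 Ma: Oligocene (33.9–23.03), Miocene (23.03–5.333), Pliocene (5.333–2.58).
That is 3 complete epochs.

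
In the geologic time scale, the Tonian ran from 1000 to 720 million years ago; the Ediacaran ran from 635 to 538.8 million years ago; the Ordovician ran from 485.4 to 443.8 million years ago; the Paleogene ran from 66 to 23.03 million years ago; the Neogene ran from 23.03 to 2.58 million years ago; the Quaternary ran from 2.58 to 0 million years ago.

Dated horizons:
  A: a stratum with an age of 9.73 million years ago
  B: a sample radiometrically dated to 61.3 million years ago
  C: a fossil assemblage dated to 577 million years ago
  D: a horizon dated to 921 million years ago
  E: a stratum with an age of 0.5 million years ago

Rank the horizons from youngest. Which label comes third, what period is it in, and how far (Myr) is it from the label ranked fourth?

B, in the Paleogene; 515.7 million years to C

Sorted youngest-first by Ma: E (0.5), A (9.73), B (61.3), C (577), D (921).
The third youngest is B at 61.3 Ma, which lies in 66–23.03 Ma: the Paleogene.
The fourth youngest is C at 577 Ma; separation = |61.3 − 577| = 515.7 Myr.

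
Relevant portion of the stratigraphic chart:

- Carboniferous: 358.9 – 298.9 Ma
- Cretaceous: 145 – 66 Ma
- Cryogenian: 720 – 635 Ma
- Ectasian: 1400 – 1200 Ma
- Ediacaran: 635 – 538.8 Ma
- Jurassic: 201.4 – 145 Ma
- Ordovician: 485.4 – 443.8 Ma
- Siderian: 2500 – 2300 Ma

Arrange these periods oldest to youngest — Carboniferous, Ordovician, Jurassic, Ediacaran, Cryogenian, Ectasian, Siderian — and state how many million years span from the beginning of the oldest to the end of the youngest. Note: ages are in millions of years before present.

Siderian, Ectasian, Cryogenian, Ediacaran, Ordovician, Carboniferous, Jurassic; total span 2355 Myr

From the excerpt: Carboniferous 358.9–298.9; Ordovician 485.4–443.8; Jurassic 201.4–145; Ediacaran 635–538.8; Cryogenian 720–635; Ectasian 1400–1200; Siderian 2500–2300 (Ma).
Larger Ma is earlier, so the oldest is Siderian and the youngest is Jurassic; oldest to youngest: Siderian, Ectasian, Cryogenian, Ediacaran, Ordovician, Carboniferous, Jurassic.
Oldest start 2500 minus youngest end 145 gives 2355 Myr overall.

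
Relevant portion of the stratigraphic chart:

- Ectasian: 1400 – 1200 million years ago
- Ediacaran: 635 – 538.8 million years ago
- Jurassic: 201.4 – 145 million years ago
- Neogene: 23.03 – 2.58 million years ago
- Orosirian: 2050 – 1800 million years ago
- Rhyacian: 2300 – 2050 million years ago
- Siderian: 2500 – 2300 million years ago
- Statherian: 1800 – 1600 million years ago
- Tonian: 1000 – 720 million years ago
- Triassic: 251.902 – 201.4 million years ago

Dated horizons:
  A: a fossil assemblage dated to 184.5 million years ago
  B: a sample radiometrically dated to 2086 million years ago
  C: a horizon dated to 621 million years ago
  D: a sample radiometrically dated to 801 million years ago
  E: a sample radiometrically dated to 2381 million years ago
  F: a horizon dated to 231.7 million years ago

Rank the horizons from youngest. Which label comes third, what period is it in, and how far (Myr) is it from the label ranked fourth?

C, in the Ediacaran; 180 million years to D

Smaller Ma means younger, so youngest first: A 184.5 < F 231.7 < C 621 < D 801 < B 2086 < E 2381.
Counting 3 along gives C (621 Ma); the excerpt puts that inside the Ediacaran, 635–538.8 Ma.
Next in line is D (801 Ma), and 801 − 621 = 180 Myr.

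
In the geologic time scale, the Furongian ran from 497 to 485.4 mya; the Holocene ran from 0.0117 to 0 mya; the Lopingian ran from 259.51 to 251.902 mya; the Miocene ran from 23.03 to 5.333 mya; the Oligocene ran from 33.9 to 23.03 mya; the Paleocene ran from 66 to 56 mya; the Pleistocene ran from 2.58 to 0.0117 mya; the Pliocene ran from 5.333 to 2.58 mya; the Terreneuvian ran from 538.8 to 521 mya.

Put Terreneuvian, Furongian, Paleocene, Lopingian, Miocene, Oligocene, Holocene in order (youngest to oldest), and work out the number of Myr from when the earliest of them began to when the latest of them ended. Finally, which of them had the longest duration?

Start ages (Ma): Terreneuvian 538.8, Furongian 497, Lopingian 259.51, Paleocene 66, Oligocene 33.9, Miocene 23.03, Holocene 0.0117.
Ordered youngest to oldest: Holocene, Miocene, Oligocene, Paleocene, Lopingian, Furongian, Terreneuvian.
Span = 538.8 − 0 = 538.8 Myr.
Durations: Terreneuvian 17.8, Oligocene 10.87, Miocene 17.697, Furongian 11.6, Lopingian 7.608, Paleocene 10, Holocene 0.0117 → longest is Terreneuvian (17.8 Myr).

Holocene → Miocene → Oligocene → Paleocene → Lopingian → Furongian → Terreneuvian; total span 538.8 Myr; longest is Terreneuvian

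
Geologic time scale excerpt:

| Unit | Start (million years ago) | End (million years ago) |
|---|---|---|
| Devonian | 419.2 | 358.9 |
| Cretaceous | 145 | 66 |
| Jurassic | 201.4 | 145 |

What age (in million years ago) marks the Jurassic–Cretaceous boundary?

145 million years ago

The Jurassic ends and the Cretaceous begins at 145 million years ago.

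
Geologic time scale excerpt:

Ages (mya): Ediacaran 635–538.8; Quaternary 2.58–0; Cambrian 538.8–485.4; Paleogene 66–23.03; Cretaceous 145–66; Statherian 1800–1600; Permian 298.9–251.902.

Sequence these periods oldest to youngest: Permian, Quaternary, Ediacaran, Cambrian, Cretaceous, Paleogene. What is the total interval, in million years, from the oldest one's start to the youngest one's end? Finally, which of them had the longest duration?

Ediacaran → Cambrian → Permian → Cretaceous → Paleogene → Quaternary; total span 635 Myr; longest is Ediacaran

From the excerpt: Permian 298.9–251.902; Quaternary 2.58–0; Ediacaran 635–538.8; Cambrian 538.8–485.4; Cretaceous 145–66; Paleogene 66–23.03 (Ma).
Larger Ma is earlier, so the oldest is Ediacaran and the youngest is Quaternary; oldest to youngest: Ediacaran, Cambrian, Permian, Cretaceous, Paleogene, Quaternary.
Oldest start 635 minus youngest end 0 gives 635 Myr overall.
Individual lengths (start − end): Cretaceous 79; Permian 46.998; Quaternary 2.58; Cambrian 53.4; Ediacaran 96.2; Paleogene 42.97. The largest is Ediacaran at 96.2 Myr.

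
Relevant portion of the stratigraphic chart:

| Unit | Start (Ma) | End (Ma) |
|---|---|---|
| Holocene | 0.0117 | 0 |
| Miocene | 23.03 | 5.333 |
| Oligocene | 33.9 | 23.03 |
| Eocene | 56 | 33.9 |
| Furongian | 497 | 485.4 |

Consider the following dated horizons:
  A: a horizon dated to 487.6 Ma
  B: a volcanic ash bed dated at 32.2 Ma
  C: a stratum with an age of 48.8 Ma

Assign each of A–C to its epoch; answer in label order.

A — Furongian; B — Oligocene; C — Eocene

Match each age against the start–end ranges in the excerpt: A = 487.6 Ma → Furongian (497–485.4); B = 32.2 Ma → Oligocene (33.9–23.03); C = 48.8 Ma → Eocene (56–33.9).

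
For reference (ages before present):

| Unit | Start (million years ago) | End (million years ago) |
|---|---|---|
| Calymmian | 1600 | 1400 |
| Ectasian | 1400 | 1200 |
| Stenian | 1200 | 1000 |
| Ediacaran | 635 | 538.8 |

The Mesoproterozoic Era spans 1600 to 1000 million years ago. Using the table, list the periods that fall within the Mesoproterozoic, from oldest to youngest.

Periods with both bounds inside 1600–1000 Ma: Calymmian (1600–1400), Ectasian (1400–1200), Stenian (1200–1000).

Calymmian, Ectasian, Stenian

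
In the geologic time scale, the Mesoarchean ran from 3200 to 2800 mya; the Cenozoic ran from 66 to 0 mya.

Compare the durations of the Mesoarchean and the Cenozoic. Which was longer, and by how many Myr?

Mesoarchean, by 334 million years

Mesoarchean: 3200 − 2800 = 400 Myr.
Cenozoic: 66 − 0 = 66 Myr.
Difference: 400 − 66 = 334 Myr, so the Mesoarchean was longer.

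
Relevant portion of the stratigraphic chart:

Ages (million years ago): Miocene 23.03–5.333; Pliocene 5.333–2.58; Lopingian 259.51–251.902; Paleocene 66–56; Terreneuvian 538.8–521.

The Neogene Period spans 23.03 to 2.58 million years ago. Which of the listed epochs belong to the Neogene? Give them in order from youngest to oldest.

Epochs with both bounds inside 23.03–2.58 Ma: Pliocene (5.333–2.58), Miocene (23.03–5.333).

Pliocene, Miocene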